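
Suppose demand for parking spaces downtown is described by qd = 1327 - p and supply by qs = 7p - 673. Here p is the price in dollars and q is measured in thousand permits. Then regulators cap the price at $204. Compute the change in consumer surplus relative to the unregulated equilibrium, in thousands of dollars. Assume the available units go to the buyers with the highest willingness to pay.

In a free market, 1327 - p = 7p - 673 gives the equilibrium p* = 250, q* = 1077.
Because the ceiling (204) lies below the market-clearing price, it is binding.
At p = 204: qd = 1327 - 204 = 1123 and qs = 7·204 - 673 = 755.
Consumer surplus without the control is ½ · (1327 - 250) · 1077 = 579964.5.
With the ceiling, 755 units are sold at 204 (assume they go to the highest-value buyers). The demand price at q = 755 is 572, so CS = ½ · [(1327 - 204) + (572 - 204)] · 755 = 562852.5.
Change in consumer surplus = 562852.5 - 579964.5 = -17112.

-17112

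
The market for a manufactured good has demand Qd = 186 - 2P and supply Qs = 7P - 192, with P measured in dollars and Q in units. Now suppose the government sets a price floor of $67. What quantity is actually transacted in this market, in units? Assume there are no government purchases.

52

Without the control the market clears where 186 - 2P = 7P - 192, i.e. P* = 42 and Q* = 102.
Since 67 > 42, the floor is binding.
At P = 67: Qd = 186 - 2·67 = 52 and Qs = 7·67 - 192 = 277.
The quantity actually transacted is the short side, demand: 52.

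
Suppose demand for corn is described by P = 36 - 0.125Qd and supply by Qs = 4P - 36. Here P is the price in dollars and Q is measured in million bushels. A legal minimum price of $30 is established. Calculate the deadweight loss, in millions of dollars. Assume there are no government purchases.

108

Rearranging demand gives Qd = 288 - 8P. In a free market, 288 - 8P = 4P - 36 gives the equilibrium P* = 27, Q* = 72.
The floor of 30 is above the equilibrium price 27, so it binds.
At P = 30: Qd = 288 - 8·30 = 48 and Qs = 4·30 - 36 = 84.
Quantity traded falls to 48. At Q = 48 the demand price is (288 - 48)/8 = 30 and the supply price is (36 + 48)/4 = 21.
Deadweight loss = ½ · (30 - 21) · (72 - 48) = ½ · 9 · 24 = 108.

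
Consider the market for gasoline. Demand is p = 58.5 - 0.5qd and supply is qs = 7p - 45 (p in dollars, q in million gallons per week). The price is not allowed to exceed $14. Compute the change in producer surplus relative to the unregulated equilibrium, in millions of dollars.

Rearranging demand gives qd = 117 - 2p. In a free market, 117 - 2p = 7p - 45 gives the equilibrium p* = 18, q* = 81.
Since 14 < 18, the ceiling is binding.
At p = 14: qd = 117 - 2·14 = 89 and qs = 7·14 - 45 = 53.
Producer surplus without the control is ½ · (18 - 45/7) · 81 = 6561/14.
With the ceiling, producers sell 53 units at 14, so PS = ½ · (14 - 45/7) · 53 = 2809/14.
Change in producer surplus = 2809/14 - 6561/14 = -268.

-268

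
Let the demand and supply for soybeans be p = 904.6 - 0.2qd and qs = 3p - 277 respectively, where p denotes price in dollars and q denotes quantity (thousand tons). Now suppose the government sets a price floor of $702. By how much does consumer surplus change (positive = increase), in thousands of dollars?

Rearranging demand gives qd = 4523 - 5p. Setting quantity demanded equal to quantity supplied, 4523 - 5p = 3p - 277, gives p* = 600 and q* = 1523.
Because the floor (702) lies above the market-clearing price, it is binding.
At p = 702: qd = 4523 - 5·702 = 1013 and qs = 3·702 - 277 = 1829.
Consumer surplus without the control is ½ · (904.6 - 600) · 1523 = 231952.9.
With the floor, consumers buy 1013 units at 702, so CS = ½ · (904.6 - 702) · 1013 = 102616.9.
Change in consumer surplus = 102616.9 - 231952.9 = -129336.

-129336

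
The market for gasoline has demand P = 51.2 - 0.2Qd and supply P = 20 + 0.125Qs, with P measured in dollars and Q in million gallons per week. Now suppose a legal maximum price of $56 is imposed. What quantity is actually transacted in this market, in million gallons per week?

Rearranging demand gives Qd = 256 - 5P; rearranging supply gives Qs = 8P - 160. Without the control the market clears where 256 - 5P = 8P - 160, i.e. P* = 32 and Q* = 96.
The ceiling of 56 is above the equilibrium price 32, so it is not binding; the market clears at P* = 32, Q* = 96.

96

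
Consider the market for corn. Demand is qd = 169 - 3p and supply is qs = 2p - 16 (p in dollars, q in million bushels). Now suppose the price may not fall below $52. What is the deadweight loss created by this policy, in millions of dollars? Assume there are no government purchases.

Without the control the market clears where 169 - 3p = 2p - 16, i.e. p* = 37 and q* = 58.
Since 52 > 37, the floor is binding.
At p = 52: qd = 169 - 3·52 = 13 and qs = 2·52 - 16 = 88.
Quantity traded falls to 13. At q = 13 the demand price is (169 - 13)/3 = 52 and the supply price is (16 + 13)/2 = 14.5.
Deadweight loss = ½ · (52 - 14.5) · (58 - 13) = ½ · 37.5 · 45 = 843.75.

843.75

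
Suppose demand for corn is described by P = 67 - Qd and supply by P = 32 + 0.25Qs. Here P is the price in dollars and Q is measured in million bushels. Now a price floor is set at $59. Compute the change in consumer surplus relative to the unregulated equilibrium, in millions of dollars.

Rearranging demand gives Qd = 67 - P; rearranging supply gives Qs = 4P - 128. In a free market, 67 - P = 4P - 128 gives the equilibrium P* = 39, Q* = 28.
Because the floor (59) lies above the market-clearing price, it is binding.
At P = 59: Qd = 67 - 59 = 8 and Qs = 4·59 - 128 = 108.
Consumer surplus without the control is ½ · (67 - 39) · 28 = 392.
With the floor, consumers buy 8 units at 59, so CS = ½ · (67 - 59) · 8 = 32.
Change in consumer surplus = 32 - 392 = -360.

-360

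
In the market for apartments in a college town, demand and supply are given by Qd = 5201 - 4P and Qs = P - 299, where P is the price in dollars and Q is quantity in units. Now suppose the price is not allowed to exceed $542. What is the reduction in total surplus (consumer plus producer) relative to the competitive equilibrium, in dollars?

194602.5

Equilibrium: 5201 - 4P = P - 299, so 5500 = 5P and P* = 1100, Q* = 801.
Since 542 < 1100, the ceiling is binding.
At P = 542: Qd = 5201 - 4·542 = 3033 and Qs = 542 - 299 = 243.
Quantity traded falls to 243. At Q = 243 the demand price is (5201 - 243)/4 = 1239.5 and the supply price is 299 + 243 = 542.
Deadweight loss = ½ · (1239.5 - 542) · (801 - 243) = ½ · 697.5 · 558 = 194602.5.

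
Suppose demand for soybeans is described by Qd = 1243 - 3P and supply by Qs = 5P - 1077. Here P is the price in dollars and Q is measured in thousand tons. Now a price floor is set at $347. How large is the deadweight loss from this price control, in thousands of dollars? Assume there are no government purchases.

7797.6

Setting quantity demanded equal to quantity supplied, 1243 - 3P = 5P - 1077, gives P* = 290 and Q* = 373.
Since 347 > 290, the floor is binding.
At P = 347: Qd = 1243 - 3·347 = 202 and Qs = 5·347 - 1077 = 658.
Quantity traded falls to 202. At Q = 202 the demand price is (1243 - 202)/3 = 347 and the supply price is (1077 + 202)/5 = 255.8.
Deadweight loss = ½ · (347 - 255.8) · (373 - 202) = ½ · 91.2 · 171 = 7797.6.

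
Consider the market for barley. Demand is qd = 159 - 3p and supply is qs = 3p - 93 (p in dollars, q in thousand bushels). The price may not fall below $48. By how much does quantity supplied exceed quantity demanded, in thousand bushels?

Without the control the market clears where 159 - 3p = 3p - 93, i.e. p* = 42 and q* = 33.
The floor of 48 is above the equilibrium price 42, so it binds.
At p = 48: qd = 159 - 3·48 = 15 and qs = 3·48 - 93 = 51.
Surplus = qs - qd = 51 - 15 = 36.

36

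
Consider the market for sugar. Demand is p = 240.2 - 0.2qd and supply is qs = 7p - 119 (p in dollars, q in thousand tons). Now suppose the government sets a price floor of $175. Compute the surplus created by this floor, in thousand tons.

780

Rearranging demand gives qd = 1201 - 5p. Setting quantity demanded equal to quantity supplied, 1201 - 5p = 7p - 119, gives p* = 110 and q* = 651.
The floor of 175 is above the equilibrium price 110, so it binds.
At p = 175: qd = 1201 - 5·175 = 326 and qs = 7·175 - 119 = 1106.
Surplus = qs - qd = 1106 - 326 = 780.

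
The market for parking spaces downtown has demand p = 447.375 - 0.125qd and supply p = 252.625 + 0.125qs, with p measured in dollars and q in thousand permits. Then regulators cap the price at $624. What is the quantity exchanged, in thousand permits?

779

Rearranging demand gives qd = 3579 - 8p; rearranging supply gives qs = 8p - 2021. Without the control the market clears where 3579 - 8p = 8p - 2021, i.e. p* = 350 and q* = 779.
Since 624 is above p* = 350, the ceiling does not bind and the free-market outcome prevails.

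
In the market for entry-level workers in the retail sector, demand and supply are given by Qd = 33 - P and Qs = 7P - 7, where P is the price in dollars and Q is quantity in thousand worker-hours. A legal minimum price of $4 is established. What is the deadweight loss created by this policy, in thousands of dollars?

0

Equilibrium: 33 - P = 7P - 7, so 40 = 8P and P* = 5, Q* = 28.
Since 4 is below P* = 5, the floor does not bind and the free-market outcome prevails.
Since the control does not bind, no trades are prevented and deadweight loss is zero.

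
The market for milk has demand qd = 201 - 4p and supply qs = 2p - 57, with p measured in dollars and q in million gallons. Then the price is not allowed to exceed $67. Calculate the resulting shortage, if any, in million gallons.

Equilibrium: 201 - 4p = 2p - 57, so 258 = 6p and p* = 43, q* = 29.
Since 67 is above p* = 43, the ceiling does not bind and the free-market outcome prevails.
Since the control does not bind, there is no shortage.

0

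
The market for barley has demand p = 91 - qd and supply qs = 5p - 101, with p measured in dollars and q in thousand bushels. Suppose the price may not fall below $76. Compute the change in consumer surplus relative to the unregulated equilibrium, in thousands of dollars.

Rearranging demand gives qd = 91 - p. Without the control the market clears where 91 - p = 5p - 101, i.e. p* = 32 and q* = 59.
Because the floor (76) lies above the market-clearing price, it is binding.
At p = 76: qd = 91 - 76 = 15 and qs = 5·76 - 101 = 279.
Consumer surplus without the control is ½ · (91 - 32) · 59 = 1740.5.
With the floor, consumers buy 15 units at 76, so CS = ½ · (91 - 76) · 15 = 112.5.
Change in consumer surplus = 112.5 - 1740.5 = -1628.

-1628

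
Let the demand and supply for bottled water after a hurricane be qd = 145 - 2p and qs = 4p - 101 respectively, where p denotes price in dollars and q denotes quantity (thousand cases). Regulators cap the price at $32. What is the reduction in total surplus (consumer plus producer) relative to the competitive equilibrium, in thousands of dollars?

486

In a free market, 145 - 2p = 4p - 101 gives the equilibrium p* = 41, q* = 63.
The ceiling of 32 is below the equilibrium price 41, so it binds.
At p = 32: qd = 145 - 2·32 = 81 and qs = 4·32 - 101 = 27.
Quantity traded falls to 27. At q = 27 the demand price is (145 - 27)/2 = 59 and the supply price is (101 + 27)/4 = 32.
Deadweight loss = ½ · (59 - 32) · (63 - 27) = ½ · 27 · 36 = 486.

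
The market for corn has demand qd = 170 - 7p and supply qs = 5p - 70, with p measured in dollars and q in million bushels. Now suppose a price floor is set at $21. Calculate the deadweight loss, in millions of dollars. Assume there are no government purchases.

8.4

Without the control the market clears where 170 - 7p = 5p - 70, i.e. p* = 20 and q* = 30.
Since 21 > 20, the floor is binding.
At p = 21: qd = 170 - 7·21 = 23 and qs = 5·21 - 70 = 35.
Quantity traded falls to 23. At q = 23 the demand price is (170 - 23)/7 = 21 and the supply price is (70 + 23)/5 = 18.6.
Deadweight loss = ½ · (21 - 18.6) · (30 - 23) = ½ · 2.4 · 7 = 8.4.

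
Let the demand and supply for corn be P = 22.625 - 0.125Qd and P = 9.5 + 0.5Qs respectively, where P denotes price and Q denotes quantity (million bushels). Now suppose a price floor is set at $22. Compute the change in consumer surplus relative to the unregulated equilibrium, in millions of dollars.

-26

Rearranging demand gives Qd = 181 - 8P; rearranging supply gives Qs = 2P - 19. Setting quantity demanded equal to quantity supplied, 181 - 8P = 2P - 19, gives P* = 20 and Q* = 21.
Since 22 > 20, the floor is binding.
At P = 22: Qd = 181 - 8·22 = 5 and Qs = 2·22 - 19 = 25.
Consumer surplus without the control is ½ · (22.625 - 20) · 21 = 27.5625.
With the floor, consumers buy 5 units at 22, so CS = ½ · (22.625 - 22) · 5 = 1.5625.
Change in consumer surplus = 1.5625 - 27.5625 = -26.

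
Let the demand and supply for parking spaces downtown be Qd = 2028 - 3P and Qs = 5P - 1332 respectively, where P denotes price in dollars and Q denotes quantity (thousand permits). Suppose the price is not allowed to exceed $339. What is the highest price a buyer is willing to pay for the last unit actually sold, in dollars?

In a free market, 2028 - 3P = 5P - 1332 gives the equilibrium P* = 420, Q* = 768.
Since 339 < 420, the ceiling is binding.
At P = 339: Qd = 2028 - 3·339 = 1011 and Qs = 5·339 - 1332 = 363.
Only 363 units reach the market. On the demand curve, the marginal buyer's willingness to pay at Q = 363 is (2028 - 363)/3 = 555.

555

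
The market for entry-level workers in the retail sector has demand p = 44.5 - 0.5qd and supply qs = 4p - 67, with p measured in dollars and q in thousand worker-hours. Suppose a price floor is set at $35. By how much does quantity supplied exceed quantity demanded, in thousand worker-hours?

Rearranging demand gives qd = 89 - 2p. Equilibrium: 89 - 2p = 4p - 67, so 156 = 6p and p* = 26, q* = 37.
Because the floor (35) lies above the market-clearing price, it is binding.
At p = 35: qd = 89 - 2·35 = 19 and qs = 4·35 - 67 = 73.
Surplus = qs - qd = 73 - 19 = 54.

54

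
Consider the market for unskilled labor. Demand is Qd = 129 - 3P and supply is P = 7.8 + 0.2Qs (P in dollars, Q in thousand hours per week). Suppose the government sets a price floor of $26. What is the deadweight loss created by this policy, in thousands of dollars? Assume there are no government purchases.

Rearranging supply gives Qs = 5P - 39. In a free market, 129 - 3P = 5P - 39 gives the equilibrium P* = 21, Q* = 66.
Because the floor (26) lies above the market-clearing price, it is binding.
At P = 26: Qd = 129 - 3·26 = 51 and Qs = 5·26 - 39 = 91.
Quantity traded falls to 51. At Q = 51 the demand price is (129 - 51)/3 = 26 and the supply price is (39 + 51)/5 = 18.
Deadweight loss = ½ · (26 - 18) · (66 - 51) = ½ · 8 · 15 = 60.

60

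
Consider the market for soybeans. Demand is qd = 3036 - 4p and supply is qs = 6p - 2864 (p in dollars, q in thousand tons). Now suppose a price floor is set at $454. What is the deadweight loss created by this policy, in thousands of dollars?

0

In a free market, 3036 - 4p = 6p - 2864 gives the equilibrium p* = 590, q* = 676.
The floor of 454 is below the equilibrium price 590, so it is not binding; the market clears at p* = 590, q* = 676.
Since the control does not bind, no trades are prevented and deadweight loss is zero.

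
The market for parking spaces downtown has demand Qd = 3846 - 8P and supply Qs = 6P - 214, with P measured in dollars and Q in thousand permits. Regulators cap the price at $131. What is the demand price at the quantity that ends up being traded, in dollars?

Without the control the market clears where 3846 - 8P = 6P - 214, i.e. P* = 290 and Q* = 1526.
The ceiling of 131 is below the equilibrium price 290, so it binds.
At P = 131: Qd = 3846 - 8·131 = 2798 and Qs = 6·131 - 214 = 572.
Only 572 units reach the market. On the demand curve, the marginal buyer's willingness to pay at Q = 572 is (3846 - 572)/8 = 409.25.

409.25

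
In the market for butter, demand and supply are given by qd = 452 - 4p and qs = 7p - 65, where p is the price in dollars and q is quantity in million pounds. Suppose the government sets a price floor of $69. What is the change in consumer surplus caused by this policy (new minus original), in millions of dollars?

Setting quantity demanded equal to quantity supplied, 452 - 4p = 7p - 65, gives p* = 47 and q* = 264.
Since 69 > 47, the floor is binding.
At p = 69: qd = 452 - 4·69 = 176 and qs = 7·69 - 65 = 418.
Consumer surplus without the control is ½ · (113 - 47) · 264 = 8712.
With the floor, consumers buy 176 units at 69, so CS = ½ · (113 - 69) · 176 = 3872.
Change in consumer surplus = 3872 - 8712 = -4840.

-4840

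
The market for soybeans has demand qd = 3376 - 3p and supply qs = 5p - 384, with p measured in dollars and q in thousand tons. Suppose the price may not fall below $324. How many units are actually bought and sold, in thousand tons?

1966

Equilibrium: 3376 - 3p = 5p - 384, so 3760 = 8p and p* = 470, q* = 1966.
The floor of 324 is below the equilibrium price 470, so it is not binding; the market clears at p* = 470, q* = 1966.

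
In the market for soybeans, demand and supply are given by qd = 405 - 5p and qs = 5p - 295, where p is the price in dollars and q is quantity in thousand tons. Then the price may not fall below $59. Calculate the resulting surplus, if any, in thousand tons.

Without the control the market clears where 405 - 5p = 5p - 295, i.e. p* = 70 and q* = 55.
The floor of 59 is below the equilibrium price 70, so it is not binding; the market clears at p* = 70, q* = 55.
Since the control does not bind, there is no surplus.

0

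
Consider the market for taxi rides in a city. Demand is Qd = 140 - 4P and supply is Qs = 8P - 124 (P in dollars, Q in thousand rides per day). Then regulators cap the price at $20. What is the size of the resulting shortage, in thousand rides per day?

24

Without the control the market clears where 140 - 4P = 8P - 124, i.e. P* = 22 and Q* = 52.
Since 20 < 22, the ceiling is binding.
At P = 20: Qd = 140 - 4·20 = 60 and Qs = 8·20 - 124 = 36.
Shortage = Qd - Qs = 60 - 36 = 24.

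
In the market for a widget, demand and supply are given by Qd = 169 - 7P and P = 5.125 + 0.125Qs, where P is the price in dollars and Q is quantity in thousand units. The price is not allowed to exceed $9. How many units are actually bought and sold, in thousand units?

31

Rearranging supply gives Qs = 8P - 41. Equilibrium: 169 - 7P = 8P - 41, so 210 = 15P and P* = 14, Q* = 71.
Because the ceiling (9) lies below the market-clearing price, it is binding.
At P = 9: Qd = 169 - 7·9 = 106 and Qs = 8·9 - 41 = 31.
The quantity actually transacted is the short side, supply: 31.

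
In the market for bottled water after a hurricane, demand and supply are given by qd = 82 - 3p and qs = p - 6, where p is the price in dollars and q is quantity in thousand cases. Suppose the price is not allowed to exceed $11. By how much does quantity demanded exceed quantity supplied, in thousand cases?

44

In a free market, 82 - 3p = p - 6 gives the equilibrium p* = 22, q* = 16.
The ceiling of 11 is below the equilibrium price 22, so it binds.
At p = 11: qd = 82 - 3·11 = 49 and qs = 11 - 6 = 5.
Shortage = qd - qs = 49 - 5 = 44.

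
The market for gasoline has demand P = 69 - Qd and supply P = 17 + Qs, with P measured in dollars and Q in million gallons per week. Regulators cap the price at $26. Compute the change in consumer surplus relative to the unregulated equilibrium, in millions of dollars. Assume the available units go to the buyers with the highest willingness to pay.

Rearranging demand gives Qd = 69 - P; rearranging supply gives Qs = P - 17. Without the control the market clears where 69 - P = P - 17, i.e. P* = 43 and Q* = 26.
Because the ceiling (26) lies below the market-clearing price, it is binding.
At P = 26: Qd = 69 - 26 = 43 and Qs = 26 - 17 = 9.
Consumer surplus without the control is ½ · (69 - 43) · 26 = 338.
With the ceiling, 9 units are sold at 26 (assume they go to the highest-value buyers). The demand price at Q = 9 is 60, so CS = ½ · [(69 - 26) + (60 - 26)] · 9 = 346.5.
Change in consumer surplus = 346.5 - 338 = 8.5.

8.5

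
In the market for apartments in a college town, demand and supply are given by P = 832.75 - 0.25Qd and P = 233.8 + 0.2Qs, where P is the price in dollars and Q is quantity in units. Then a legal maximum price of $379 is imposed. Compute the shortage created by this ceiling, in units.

Rearranging demand gives Qd = 3331 - 4P; rearranging supply gives Qs = 5P - 1169. In a free market, 3331 - 4P = 5P - 1169 gives the equilibrium P* = 500, Q* = 1331.
Because the ceiling (379) lies below the market-clearing price, it is binding.
At P = 379: Qd = 3331 - 4·379 = 1815 and Qs = 5·379 - 1169 = 726.
Shortage = Qd - Qs = 1815 - 726 = 1089.

1089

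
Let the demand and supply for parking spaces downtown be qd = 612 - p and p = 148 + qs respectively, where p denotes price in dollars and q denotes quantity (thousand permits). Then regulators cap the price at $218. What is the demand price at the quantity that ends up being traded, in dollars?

Rearranging supply gives qs = p - 148. Without the control the market clears where 612 - p = p - 148, i.e. p* = 380 and q* = 232.
The ceiling of 218 is below the equilibrium price 380, so it binds.
At p = 218: qd = 612 - 218 = 394 and qs = 218 - 148 = 70.
Only 70 units reach the market. On the demand curve, the marginal buyer's willingness to pay at q = 70 is (612 - 70) = 542.

542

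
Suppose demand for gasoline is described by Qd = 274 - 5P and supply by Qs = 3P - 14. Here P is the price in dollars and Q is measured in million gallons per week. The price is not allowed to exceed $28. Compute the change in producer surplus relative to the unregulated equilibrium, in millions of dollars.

-656

Setting quantity demanded equal to quantity supplied, 274 - 5P = 3P - 14, gives P* = 36 and Q* = 94.
Because the ceiling (28) lies below the market-clearing price, it is binding.
At P = 28: Qd = 274 - 5·28 = 134 and Qs = 3·28 - 14 = 70.
Producer surplus without the control is ½ · (36 - 14/3) · 94 = 4418/3.
With the ceiling, producers sell 70 units at 28, so PS = ½ · (28 - 14/3) · 70 = 2450/3.
Change in producer surplus = 2450/3 - 4418/3 = -656.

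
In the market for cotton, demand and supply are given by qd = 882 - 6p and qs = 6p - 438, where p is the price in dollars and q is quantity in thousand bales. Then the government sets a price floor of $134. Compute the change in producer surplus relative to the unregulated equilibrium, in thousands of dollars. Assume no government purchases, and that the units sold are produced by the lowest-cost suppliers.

Equilibrium: 882 - 6p = 6p - 438, so 1320 = 12p and p* = 110, q* = 222.
Because the floor (134) lies above the market-clearing price, it is binding.
At p = 134: qd = 882 - 6·134 = 78 and qs = 6·134 - 438 = 366.
Producer surplus without the control is ½ · (110 - 73) · 222 = 4107.
With the floor, 78 units are sold at 134. The supply price at q = 78 is 86, so PS = ½ · [(134 - 73) + (134 - 86)] · 78 = 4251.
Change in producer surplus = 4251 - 4107 = 144.

144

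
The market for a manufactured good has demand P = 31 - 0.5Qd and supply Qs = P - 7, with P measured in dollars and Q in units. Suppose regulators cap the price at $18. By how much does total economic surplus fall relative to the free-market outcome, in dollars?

Rearranging demand gives Qd = 62 - 2P. Without the control the market clears where 62 - 2P = P - 7, i.e. P* = 23 and Q* = 16.
The ceiling of 18 is below the equilibrium price 23, so it binds.
At P = 18: Qd = 62 - 2·18 = 26 and Qs = 18 - 7 = 11.
Quantity traded falls to 11. At Q = 11 the demand price is (62 - 11)/2 = 25.5 and the supply price is 7 + 11 = 18.
Deadweight loss = ½ · (25.5 - 18) · (16 - 11) = ½ · 7.5 · 5 = 18.75.

18.75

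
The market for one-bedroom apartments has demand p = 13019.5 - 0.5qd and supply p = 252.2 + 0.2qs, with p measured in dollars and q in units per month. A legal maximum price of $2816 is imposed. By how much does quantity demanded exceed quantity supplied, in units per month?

Rearranging demand gives qd = 26039 - 2p; rearranging supply gives qs = 5p - 1261. Without the control the market clears where 26039 - 2p = 5p - 1261, i.e. p* = 3900 and q* = 18239.
The ceiling of 2816 is below the equilibrium price 3900, so it binds.
At p = 2816: qd = 26039 - 2·2816 = 20407 and qs = 5·2816 - 1261 = 12819.
Shortage = qd - qs = 20407 - 12819 = 7588.

7588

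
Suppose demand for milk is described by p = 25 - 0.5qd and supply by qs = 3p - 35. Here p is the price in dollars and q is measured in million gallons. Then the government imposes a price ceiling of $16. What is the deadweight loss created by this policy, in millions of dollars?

Rearranging demand gives qd = 50 - 2p. Equilibrium: 50 - 2p = 3p - 35, so 85 = 5p and p* = 17, q* = 16.
Since 16 < 17, the ceiling is binding.
At p = 16: qd = 50 - 2·16 = 18 and qs = 3·16 - 35 = 13.
Quantity traded falls to 13. At q = 13 the demand price is (50 - 13)/2 = 18.5 and the supply price is (35 + 13)/3 = 16.
Deadweight loss = ½ · (18.5 - 16) · (16 - 13) = ½ · 2.5 · 3 = 3.75.

3.75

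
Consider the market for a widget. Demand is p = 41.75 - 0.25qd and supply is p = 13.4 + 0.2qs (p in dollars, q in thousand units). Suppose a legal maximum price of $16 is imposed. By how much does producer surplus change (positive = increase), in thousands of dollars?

Rearranging demand gives qd = 167 - 4p; rearranging supply gives qs = 5p - 67. Setting quantity demanded equal to quantity supplied, 167 - 4p = 5p - 67, gives p* = 26 and q* = 63.
Since 16 < 26, the ceiling is binding.
At p = 16: qd = 167 - 4·16 = 103 and qs = 5·16 - 67 = 13.
Producer surplus without the control is ½ · (26 - 13.4) · 63 = 396.9.
With the ceiling, producers sell 13 units at 16, so PS = ½ · (16 - 13.4) · 13 = 16.9.
Change in producer surplus = 16.9 - 396.9 = -380.

-380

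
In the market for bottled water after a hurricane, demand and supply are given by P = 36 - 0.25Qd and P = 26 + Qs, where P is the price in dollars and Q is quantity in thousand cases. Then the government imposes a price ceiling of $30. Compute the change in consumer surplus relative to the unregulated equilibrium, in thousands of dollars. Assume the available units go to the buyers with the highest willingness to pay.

14

Rearranging demand gives Qd = 144 - 4P; rearranging supply gives Qs = P - 26. Without the control the market clears where 144 - 4P = P - 26, i.e. P* = 34 and Q* = 8.
Since 30 < 34, the ceiling is binding.
At P = 30: Qd = 144 - 4·30 = 24 and Qs = 30 - 26 = 4.
Consumer surplus without the control is ½ · (36 - 34) · 8 = 8.
With the ceiling, 4 units are sold at 30 (assume they go to the highest-value buyers). The demand price at Q = 4 is 35, so CS = ½ · [(36 - 30) + (35 - 30)] · 4 = 22.
Change in consumer surplus = 22 - 8 = 14.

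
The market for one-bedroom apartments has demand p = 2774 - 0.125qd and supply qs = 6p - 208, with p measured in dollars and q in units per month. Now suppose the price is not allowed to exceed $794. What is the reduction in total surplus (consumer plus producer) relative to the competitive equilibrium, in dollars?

Rearranging demand gives qd = 22192 - 8p. Without the control the market clears where 22192 - 8p = 6p - 208, i.e. p* = 1600 and q* = 9392.
Because the ceiling (794) lies below the market-clearing price, it is binding.
At p = 794: qd = 22192 - 8·794 = 15840 and qs = 6·794 - 208 = 4556.
Quantity traded falls to 4556. At q = 4556 the demand price is (22192 - 4556)/8 = 2204.5 and the supply price is (208 + 4556)/6 = 794.
Deadweight loss = ½ · (2204.5 - 794) · (9392 - 4556) = ½ · 1410.5 · 4836 = 3410589.

3410589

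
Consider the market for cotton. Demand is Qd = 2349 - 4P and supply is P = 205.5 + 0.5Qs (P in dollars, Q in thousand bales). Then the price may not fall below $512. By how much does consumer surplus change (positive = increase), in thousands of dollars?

-21060

Rearranging supply gives Qs = 2P - 411. Without the control the market clears where 2349 - 4P = 2P - 411, i.e. P* = 460 and Q* = 509.
Because the floor (512) lies above the market-clearing price, it is binding.
At P = 512: Qd = 2349 - 4·512 = 301 and Qs = 2·512 - 411 = 613.
Consumer surplus without the control is ½ · (587.25 - 460) · 509 = 32385.125.
With the floor, consumers buy 301 units at 512, so CS = ½ · (587.25 - 512) · 301 = 11325.125.
Change in consumer surplus = 11325.125 - 32385.125 = -21060.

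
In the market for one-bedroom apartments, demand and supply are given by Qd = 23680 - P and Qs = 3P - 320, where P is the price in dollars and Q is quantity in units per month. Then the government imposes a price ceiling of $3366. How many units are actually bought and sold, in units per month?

9778

Setting quantity demanded equal to quantity supplied, 23680 - P = 3P - 320, gives P* = 6000 and Q* = 17680.
Since 3366 < 6000, the ceiling is binding.
At P = 3366: Qd = 23680 - 3366 = 20314 and Qs = 3·3366 - 320 = 9778.
The quantity actually transacted is the short side, supply: 9778.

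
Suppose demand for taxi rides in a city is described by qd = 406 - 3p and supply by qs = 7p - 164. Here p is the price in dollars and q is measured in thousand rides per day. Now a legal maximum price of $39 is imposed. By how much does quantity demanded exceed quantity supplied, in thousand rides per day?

180

Without the control the market clears where 406 - 3p = 7p - 164, i.e. p* = 57 and q* = 235.
The ceiling of 39 is below the equilibrium price 57, so it binds.
At p = 39: qd = 406 - 3·39 = 289 and qs = 7·39 - 164 = 109.
Shortage = qd - qs = 289 - 109 = 180.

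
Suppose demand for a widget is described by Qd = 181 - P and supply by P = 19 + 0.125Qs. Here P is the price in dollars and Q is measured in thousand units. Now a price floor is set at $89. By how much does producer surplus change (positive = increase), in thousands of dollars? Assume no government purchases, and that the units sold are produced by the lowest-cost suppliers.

4615

Rearranging supply gives Qs = 8P - 152. In a free market, 181 - P = 8P - 152 gives the equilibrium P* = 37, Q* = 144.
Since 89 > 37, the floor is binding.
At P = 89: Qd = 181 - 89 = 92 and Qs = 8·89 - 152 = 560.
Producer surplus without the control is ½ · (37 - 19) · 144 = 1296.
With the floor, 92 units are sold at 89. The supply price at Q = 92 is 30.5, so PS = ½ · [(89 - 19) + (89 - 30.5)] · 92 = 5911.
Change in producer surplus = 5911 - 1296 = 4615.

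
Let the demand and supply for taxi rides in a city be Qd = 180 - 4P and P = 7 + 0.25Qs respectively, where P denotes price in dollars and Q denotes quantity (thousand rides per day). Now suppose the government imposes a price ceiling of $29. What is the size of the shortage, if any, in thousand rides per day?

0

Rearranging supply gives Qs = 4P - 28. Without the control the market clears where 180 - 4P = 4P - 28, i.e. P* = 26 and Q* = 76.
Since 29 is above P* = 26, the ceiling does not bind and the free-market outcome prevails.
Since the control does not bind, there is no shortage.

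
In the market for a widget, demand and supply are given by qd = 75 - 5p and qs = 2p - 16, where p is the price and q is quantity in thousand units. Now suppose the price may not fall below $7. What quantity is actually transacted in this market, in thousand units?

Setting quantity demanded equal to quantity supplied, 75 - 5p = 2p - 16, gives p* = 13 and q* = 10.
Since 7 is below p* = 13, the floor does not bind and the free-market outcome prevails.

10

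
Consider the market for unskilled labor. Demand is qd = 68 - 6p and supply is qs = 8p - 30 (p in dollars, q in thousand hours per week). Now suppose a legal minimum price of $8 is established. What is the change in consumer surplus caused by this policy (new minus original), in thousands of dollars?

Equilibrium: 68 - 6p = 8p - 30, so 98 = 14p and p* = 7, q* = 26.
Because the floor (8) lies above the market-clearing price, it is binding.
At p = 8: qd = 68 - 6·8 = 20 and qs = 8·8 - 30 = 34.
Consumer surplus without the control is ½ · (34/3 - 7) · 26 = 169/3.
With the floor, consumers buy 20 units at 8, so CS = ½ · (34/3 - 8) · 20 = 100/3.
Change in consumer surplus = 100/3 - 169/3 = -23.

-23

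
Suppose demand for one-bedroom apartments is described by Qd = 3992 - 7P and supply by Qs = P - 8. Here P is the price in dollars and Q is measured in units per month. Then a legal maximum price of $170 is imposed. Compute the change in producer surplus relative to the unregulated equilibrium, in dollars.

In a free market, 3992 - 7P = P - 8 gives the equilibrium P* = 500, Q* = 492.
Because the ceiling (170) lies below the market-clearing price, it is binding.
At P = 170: Qd = 3992 - 7·170 = 2802 and Qs = 170 - 8 = 162.
Producer surplus without the control is ½ · (500 - 8) · 492 = 121032.
With the ceiling, producers sell 162 units at 170, so PS = ½ · (170 - 8) · 162 = 13122.
Change in producer surplus = 13122 - 121032 = -107910.

-107910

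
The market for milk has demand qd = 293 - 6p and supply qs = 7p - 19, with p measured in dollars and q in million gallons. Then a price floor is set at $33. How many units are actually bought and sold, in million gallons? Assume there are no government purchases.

Setting quantity demanded equal to quantity supplied, 293 - 6p = 7p - 19, gives p* = 24 and q* = 149.
Because the floor (33) lies above the market-clearing price, it is binding.
At p = 33: qd = 293 - 6·33 = 95 and qs = 7·33 - 19 = 212.
The quantity actually transacted is the short side, demand: 95.

95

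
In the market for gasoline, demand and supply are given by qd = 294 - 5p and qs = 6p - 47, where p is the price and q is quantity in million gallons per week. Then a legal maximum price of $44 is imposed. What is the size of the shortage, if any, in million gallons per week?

0

Setting quantity demanded equal to quantity supplied, 294 - 5p = 6p - 47, gives p* = 31 and q* = 139.
Since 44 is above p* = 31, the ceiling does not bind and the free-market outcome prevails.
Since the control does not bind, there is no shortage.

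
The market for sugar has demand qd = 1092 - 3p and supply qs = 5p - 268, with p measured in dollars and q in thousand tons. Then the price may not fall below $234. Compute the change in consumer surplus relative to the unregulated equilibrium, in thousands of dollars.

-31104

In a free market, 1092 - 3p = 5p - 268 gives the equilibrium p* = 170, q* = 582.
Since 234 > 170, the floor is binding.
At p = 234: qd = 1092 - 3·234 = 390 and qs = 5·234 - 268 = 902.
Consumer surplus without the control is ½ · (364 - 170) · 582 = 56454.
With the floor, consumers buy 390 units at 234, so CS = ½ · (364 - 234) · 390 = 25350.
Change in consumer surplus = 25350 - 56454 = -31104.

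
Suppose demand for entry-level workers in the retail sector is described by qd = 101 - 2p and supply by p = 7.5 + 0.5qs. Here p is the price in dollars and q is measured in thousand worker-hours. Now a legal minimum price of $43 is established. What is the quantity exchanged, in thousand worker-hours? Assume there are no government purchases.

15

Rearranging supply gives qs = 2p - 15. Equilibrium: 101 - 2p = 2p - 15, so 116 = 4p and p* = 29, q* = 43.
Since 43 > 29, the floor is binding.
At p = 43: qd = 101 - 2·43 = 15 and qs = 2·43 - 15 = 71.
The quantity actually transacted is the short side, demand: 15.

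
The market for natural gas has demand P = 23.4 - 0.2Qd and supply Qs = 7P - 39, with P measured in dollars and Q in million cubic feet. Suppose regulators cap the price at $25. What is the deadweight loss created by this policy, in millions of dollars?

0

Rearranging demand gives Qd = 117 - 5P. Setting quantity demanded equal to quantity supplied, 117 - 5P = 7P - 39, gives P* = 13 and Q* = 52.
Since 25 is above P* = 13, the ceiling does not bind and the free-market outcome prevails.
Since the control does not bind, no trades are prevented and deadweight loss is zero.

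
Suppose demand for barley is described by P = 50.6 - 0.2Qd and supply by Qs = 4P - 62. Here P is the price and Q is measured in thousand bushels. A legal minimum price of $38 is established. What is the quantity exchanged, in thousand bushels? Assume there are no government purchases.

Rearranging demand gives Qd = 253 - 5P. Without the control the market clears where 253 - 5P = 4P - 62, i.e. P* = 35 and Q* = 78.
The floor of 38 is above the equilibrium price 35, so it binds.
At P = 38: Qd = 253 - 5·38 = 63 and Qs = 4·38 - 62 = 90.
The quantity actually transacted is the short side, demand: 63.

63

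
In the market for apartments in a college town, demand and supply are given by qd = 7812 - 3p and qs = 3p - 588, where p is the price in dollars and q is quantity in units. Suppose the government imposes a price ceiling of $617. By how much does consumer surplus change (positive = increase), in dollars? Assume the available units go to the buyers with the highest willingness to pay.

69295.5

Setting quantity demanded equal to quantity supplied, 7812 - 3p = 3p - 588, gives p* = 1400 and q* = 3612.
Since 617 < 1400, the ceiling is binding.
At p = 617: qd = 7812 - 3·617 = 5961 and qs = 3·617 - 588 = 1263.
Consumer surplus without the control is ½ · (2604 - 1400) · 3612 = 2174424.
With the ceiling, 1263 units are sold at 617 (assume they go to the highest-value buyers). The demand price at q = 1263 is 2183, so CS = ½ · [(2604 - 617) + (2183 - 617)] · 1263 = 2243719.5.
Change in consumer surplus = 2243719.5 - 2174424 = 69295.5.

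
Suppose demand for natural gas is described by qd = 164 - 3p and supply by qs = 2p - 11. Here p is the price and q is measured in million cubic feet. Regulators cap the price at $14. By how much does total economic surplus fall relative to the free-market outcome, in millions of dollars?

735

Equilibrium: 164 - 3p = 2p - 11, so 175 = 5p and p* = 35, q* = 59.
Because the ceiling (14) lies below the market-clearing price, it is binding.
At p = 14: qd = 164 - 3·14 = 122 and qs = 2·14 - 11 = 17.
Quantity traded falls to 17. At q = 17 the demand price is (164 - 17)/3 = 49 and the supply price is (11 + 17)/2 = 14.
Deadweight loss = ½ · (49 - 14) · (59 - 17) = ½ · 35 · 42 = 735.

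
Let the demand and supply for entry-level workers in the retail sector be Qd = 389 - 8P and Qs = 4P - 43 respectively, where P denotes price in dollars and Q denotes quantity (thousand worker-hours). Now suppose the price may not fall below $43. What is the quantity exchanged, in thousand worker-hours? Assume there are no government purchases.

45

Without the control the market clears where 389 - 8P = 4P - 43, i.e. P* = 36 and Q* = 101.
The floor of 43 is above the equilibrium price 36, so it binds.
At P = 43: Qd = 389 - 8·43 = 45 and Qs = 4·43 - 43 = 129.
The quantity actually transacted is the short side, demand: 45.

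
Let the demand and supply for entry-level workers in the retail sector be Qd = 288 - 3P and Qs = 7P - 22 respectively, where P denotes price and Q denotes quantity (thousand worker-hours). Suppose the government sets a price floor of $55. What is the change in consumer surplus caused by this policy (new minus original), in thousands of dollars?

Without the control the market clears where 288 - 3P = 7P - 22, i.e. P* = 31 and Q* = 195.
Since 55 > 31, the floor is binding.
At P = 55: Qd = 288 - 3·55 = 123 and Qs = 7·55 - 22 = 363.
Consumer surplus without the control is ½ · (96 - 31) · 195 = 6337.5.
With the floor, consumers buy 123 units at 55, so CS = ½ · (96 - 55) · 123 = 2521.5.
Change in consumer surplus = 2521.5 - 6337.5 = -3816.

-3816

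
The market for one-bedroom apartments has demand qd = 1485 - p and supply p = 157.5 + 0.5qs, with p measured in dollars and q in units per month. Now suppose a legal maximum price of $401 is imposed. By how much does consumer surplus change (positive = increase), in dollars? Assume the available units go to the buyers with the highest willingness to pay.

17711

Rearranging supply gives qs = 2p - 315. Equilibrium: 1485 - p = 2p - 315, so 1800 = 3p and p* = 600, q* = 885.
Because the ceiling (401) lies below the market-clearing price, it is binding.
At p = 401: qd = 1485 - 401 = 1084 and qs = 2·401 - 315 = 487.
Consumer surplus without the control is ½ · (1485 - 600) · 885 = 391612.5.
With the ceiling, 487 units are sold at 401 (assume they go to the highest-value buyers). The demand price at q = 487 is 998, so CS = ½ · [(1485 - 401) + (998 - 401)] · 487 = 409323.5.
Change in consumer surplus = 409323.5 - 391612.5 = 17711.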